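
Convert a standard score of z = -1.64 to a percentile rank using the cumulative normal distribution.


CDF(z) = 0.5 * (1 + erf(z/sqrt(2)))
erf(-1.1597) = -0.899
CDF = 0.0505
Percentile rank = 0.0505 * 100 = 5.05

5.05


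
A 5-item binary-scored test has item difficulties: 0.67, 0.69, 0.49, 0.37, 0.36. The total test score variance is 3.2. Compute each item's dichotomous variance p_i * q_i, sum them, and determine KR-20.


For each item, compute p_i * q_i:
  Item 1: 0.67 * 0.33 = 0.2211
  Item 2: 0.69 * 0.31 = 0.2139
  Item 3: 0.49 * 0.51 = 0.2499
  Item 4: 0.37 * 0.63 = 0.2331
  Item 5: 0.36 * 0.64 = 0.2304
Sum(p_i * q_i) = 0.2211 + 0.2139 + 0.2499 + 0.2331 + 0.2304 = 1.1484
KR-20 = (k/(k-1)) * (1 - Sum(p_i*q_i) / Var_total)
= (5/4) * (1 - 1.1484/3.2)
= 1.25 * 0.6411
KR-20 = 0.8014

0.8014


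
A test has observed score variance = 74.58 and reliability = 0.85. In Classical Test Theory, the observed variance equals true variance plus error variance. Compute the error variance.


var_true = rxx * var_obs = 0.85 * 74.58 = 63.393
var_error = var_obs - var_true
var_error = 74.58 - 63.393
var_error = 11.187

11.187


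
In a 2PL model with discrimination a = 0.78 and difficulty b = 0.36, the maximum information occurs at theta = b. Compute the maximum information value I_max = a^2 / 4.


For 2PL, max info at theta = b = 0.36
I_max = a^2 / 4 = 0.78^2 / 4
= 0.6084 / 4
I_max = 0.1521

0.1521


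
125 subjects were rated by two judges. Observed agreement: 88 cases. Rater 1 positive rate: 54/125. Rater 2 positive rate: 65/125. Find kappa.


P_o = 88/125 = 0.704
P_e = (54*65 + 71*60) / 15625 = 0.49728
kappa = (P_o - P_e) / (1 - P_e)
kappa = (0.704 - 0.49728) / (1 - 0.49728)
kappa = 0.4112

0.4112


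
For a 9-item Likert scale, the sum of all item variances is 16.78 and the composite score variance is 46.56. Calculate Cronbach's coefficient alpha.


alpha = (k/(k-1)) * (1 - sum(si^2)/s_total^2)
= (9/8) * (1 - 16.78/46.56)
alpha = 0.7196

0.7196


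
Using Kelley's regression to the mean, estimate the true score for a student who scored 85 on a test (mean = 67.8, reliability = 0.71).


T_est = rxx * X + (1 - rxx) * mean
T_est = 0.71 * 85 + 0.29 * 67.8
T_est = 60.35 + 19.662
T_est = 80.012

80.012


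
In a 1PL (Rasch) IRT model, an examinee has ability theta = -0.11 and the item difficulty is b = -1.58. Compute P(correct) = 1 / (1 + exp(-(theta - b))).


theta - b = -0.11 - -1.58 = 1.47
exp(-(theta - b)) = exp(-1.47) = 0.2299
P = 1 / (1 + 0.2299)
P = 0.8131

0.8131


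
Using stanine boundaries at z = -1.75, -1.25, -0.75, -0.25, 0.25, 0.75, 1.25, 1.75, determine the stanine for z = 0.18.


Stanine boundaries: [-1.75, -1.25, -0.75, -0.25, 0.25, 0.75, 1.25, 1.75]
z = 0.18
Check each boundary:
  z >= -1.75 -> could be stanine 2
  z >= -1.25 -> could be stanine 3
  z >= -0.75 -> could be stanine 4
  z >= -0.25 -> could be stanine 5
  z < 0.25
  z < 0.75
  z < 1.25
  z < 1.75
Highest qualifying boundary gives stanine = 5

5


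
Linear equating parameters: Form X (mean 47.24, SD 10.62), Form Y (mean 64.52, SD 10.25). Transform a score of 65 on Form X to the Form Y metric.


slope = SD_Y / SD_X = 10.25 / 10.62 ~ 0.9652
intercept = mean_Y - slope * mean_X = 64.52 - (10.25 / 10.62) * 47.24 ~ 18.9258
Y = slope * X + intercept. To avoid rounding drift from the rounded slope/intercept, evaluate the equivalent form Y = mean_Y + SD_Y * (X - mean_X) / SD_X at full precision:
Y = 64.52 + 10.25 * (65 - 47.24) / 10.62
Y = 64.52 + 10.25 * 17.76 / 10.62
Y = 64.52 + 182.04 / 10.62
Y = 64.52 + 17.1412
Y = 81.6612

81.6612


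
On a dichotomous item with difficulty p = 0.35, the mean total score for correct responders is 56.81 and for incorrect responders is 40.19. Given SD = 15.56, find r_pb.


q = 1 - p = 0.65
rpb = ((M1 - M0) / SD) * sqrt(p * q)
rpb = ((56.81 - 40.19) / 15.56) * sqrt(0.35 * 0.65)
rpb = 0.5095

0.5095


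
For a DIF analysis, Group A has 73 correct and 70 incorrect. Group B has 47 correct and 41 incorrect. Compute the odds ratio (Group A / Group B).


Odds_A = 73/70 = 1.0429
Odds_B = 47/41 = 1.1463
OR = Odds_A / Odds_B = 1.0429 / 1.1463
Exactly, OR = (73 * 41) / (70 * 47) = 2993 / 3290
OR = 0.9097

0.9097


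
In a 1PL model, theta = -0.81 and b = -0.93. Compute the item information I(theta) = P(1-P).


P = 1/(1+exp(-(-0.81--0.93))) = 0.53
I = P*(1-P) = 0.53 * 0.47
I = 0.2491

0.2491


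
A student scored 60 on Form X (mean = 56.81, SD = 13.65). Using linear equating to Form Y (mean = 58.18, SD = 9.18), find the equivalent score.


slope = SD_Y / SD_X = 9.18 / 13.65 ~ 0.6725
intercept = mean_Y - slope * mean_X = 58.18 - (9.18 / 13.65) * 56.81 ~ 19.9737
Y = slope * X + intercept. To avoid rounding drift from the rounded slope/intercept, evaluate the equivalent form Y = mean_Y + SD_Y * (X - mean_X) / SD_X at full precision:
Y = 58.18 + 9.18 * (60 - 56.81) / 13.65
Y = 58.18 + 9.18 * 3.19 / 13.65
Y = 58.18 + 29.2842 / 13.65
Y = 58.18 + 2.1454
Y = 60.3254

60.3254


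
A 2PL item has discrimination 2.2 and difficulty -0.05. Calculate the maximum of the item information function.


For 2PL, max info at theta = b = -0.05
I_max = a^2 / 4 = 2.2^2 / 4
= 4.84 / 4
I_max = 1.21

1.21


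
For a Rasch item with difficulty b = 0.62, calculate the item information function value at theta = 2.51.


P = 1/(1+exp(-(2.51-0.62))) = 0.8688
I = P*(1-P) = 0.8688 * 0.1312
I = 0.114

0.114


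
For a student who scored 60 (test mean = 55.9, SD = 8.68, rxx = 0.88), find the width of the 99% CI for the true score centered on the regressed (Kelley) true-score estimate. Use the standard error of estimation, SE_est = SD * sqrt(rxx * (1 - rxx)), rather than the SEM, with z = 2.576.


True score estimate = 0.88*60 + 0.12*55.9 = 59.508
SE_est = SD * sqrt(rxx * (1 - rxx)) = 8.68 * sqrt(0.88 * 0.12) = 8.68 * sqrt(0.1056) = 2.820666
CI = T_est +/- z * SE_est, so width = 2 * z * SE_est = 2 * 2.576 * 2.820666
Width = 14.5321

14.5321


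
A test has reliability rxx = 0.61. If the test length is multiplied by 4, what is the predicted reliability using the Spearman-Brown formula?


r_new = (n * rxx) / (1 + (n-1) * rxx)
r_new = (4 * 0.61) / (1 + 3 * 0.61)
r_new = 2.44 / 2.83
r_new = 0.8622

0.8622


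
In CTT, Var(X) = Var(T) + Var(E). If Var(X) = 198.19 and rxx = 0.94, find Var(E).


var_true = rxx * var_obs = 0.94 * 198.19 = 186.2986
var_error = var_obs - var_true
var_error = 198.19 - 186.2986
var_error = 11.8914

11.8914


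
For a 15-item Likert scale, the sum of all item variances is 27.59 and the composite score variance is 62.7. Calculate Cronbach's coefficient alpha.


alpha = (k/(k-1)) * (1 - sum(si^2)/s_total^2)
= (15/14) * (1 - 27.59/62.7)
alpha = 0.6

0.6


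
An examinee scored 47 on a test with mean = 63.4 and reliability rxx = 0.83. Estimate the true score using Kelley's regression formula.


T_est = rxx * X + (1 - rxx) * mean
T_est = 0.83 * 47 + 0.17 * 63.4
T_est = 39.01 + 10.778
T_est = 49.788

49.788


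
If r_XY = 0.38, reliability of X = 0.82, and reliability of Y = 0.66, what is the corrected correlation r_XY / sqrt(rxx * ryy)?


r_corrected = rxy / sqrt(rxx * ryy)
= 0.38 / sqrt(0.82 * 0.66)
= 0.38 / sqrt(0.5412)
= 0.38 / 0.735663
r_corrected = 0.5165

0.5165


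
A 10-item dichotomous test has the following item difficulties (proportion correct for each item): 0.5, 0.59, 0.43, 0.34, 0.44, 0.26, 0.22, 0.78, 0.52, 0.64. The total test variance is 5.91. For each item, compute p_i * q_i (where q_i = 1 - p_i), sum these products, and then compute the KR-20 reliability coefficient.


For each item, compute p_i * q_i:
  Item 1: 0.5 * 0.5 = 0.25
  Item 2: 0.59 * 0.41 = 0.2419
  Item 3: 0.43 * 0.57 = 0.2451
  Item 4: 0.34 * 0.66 = 0.2244
  Item 5: 0.44 * 0.56 = 0.2464
  Item 6: 0.26 * 0.74 = 0.1924
  Item 7: 0.22 * 0.78 = 0.1716
  Item 8: 0.78 * 0.22 = 0.1716
  Item 9: 0.52 * 0.48 = 0.2496
  Item 10: 0.64 * 0.36 = 0.2304
Sum(p_i * q_i) = 0.25 + 0.2419 + 0.2451 + 0.2244 + 0.2464 + 0.1924 + 0.1716 + 0.1716 + 0.2496 + 0.2304 = 2.2234
KR-20 = (k/(k-1)) * (1 - Sum(p_i*q_i) / Var_total)
= (10/9) * (1 - 2.2234/5.91)
= 1.1111 * 0.6238
KR-20 = 0.6931

0.6931


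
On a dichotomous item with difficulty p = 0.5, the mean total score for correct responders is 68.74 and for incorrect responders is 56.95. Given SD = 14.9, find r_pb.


q = 1 - p = 0.5
rpb = ((M1 - M0) / SD) * sqrt(p * q)
rpb = ((68.74 - 56.95) / 14.9) * sqrt(0.5 * 0.5)
rpb = 0.3956

0.3956


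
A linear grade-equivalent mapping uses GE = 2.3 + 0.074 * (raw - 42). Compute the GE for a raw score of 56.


raw - median = 56 - 42 = 14
slope * diff = 0.074 * 14 = 1.036
GE = 2.3 + 1.036
GE = 3.336

3.336


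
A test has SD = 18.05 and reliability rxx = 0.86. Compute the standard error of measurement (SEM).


SEM = SD * sqrt(1 - rxx)
SEM = 18.05 * sqrt(1 - 0.86)
SEM = 18.05 * sqrt(0.14) = 18.05 * 0.374166
SEM = 6.7537

6.7537


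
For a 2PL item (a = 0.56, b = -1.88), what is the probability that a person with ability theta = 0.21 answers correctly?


a*(theta - b) = 0.56 * (0.21 - -1.88) = 1.1704
exp(-1.1704) = 0.3102
P = 1 / (1 + 0.3102)
P = 0.7632

0.7632


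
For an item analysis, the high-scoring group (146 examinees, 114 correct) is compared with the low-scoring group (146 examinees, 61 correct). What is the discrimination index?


p_upper = 114/146 = 0.7808
p_lower = 61/146 = 0.4178
D = 0.7808 - 0.4178 = 0.363

0.363


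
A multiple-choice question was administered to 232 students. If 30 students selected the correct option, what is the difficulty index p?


Item difficulty p = number correct / total examinees
p = 30 / 232
p = 0.1293

0.1293


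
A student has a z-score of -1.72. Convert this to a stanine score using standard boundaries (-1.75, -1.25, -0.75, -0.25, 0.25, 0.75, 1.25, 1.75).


Stanine boundaries: [-1.75, -1.25, -0.75, -0.25, 0.25, 0.75, 1.25, 1.75]
z = -1.72
Check each boundary:
  z >= -1.75 -> could be stanine 2
  z < -1.25
  z < -0.75
  z < -0.25
  z < 0.25
  z < 0.75
  z < 1.25
  z < 1.75
Highest qualifying boundary gives stanine = 2

2


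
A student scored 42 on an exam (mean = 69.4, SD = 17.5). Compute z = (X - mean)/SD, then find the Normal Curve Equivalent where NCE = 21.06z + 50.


z = (X - mean) / SD = (42 - 69.4) / 17.5
z = -27.4 / 17.5
z = -1.5657
NCE = NCE = 21.06z + 50
Carry z at full precision (z = -27.4 / 17.5) into the conversion:
NCE = 21.06 * (-27.4 / 17.5) + 50 = -577.044 / 17.5 + 50
NCE = -32.9739 + 50
NCE = 17.0261

17.0261


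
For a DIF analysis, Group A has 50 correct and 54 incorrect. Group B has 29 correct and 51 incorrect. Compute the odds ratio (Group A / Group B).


Odds_A = 50/54 = 0.9259
Odds_B = 29/51 = 0.5686
OR = Odds_A / Odds_B = 0.9259 / 0.5686
Exactly, OR = (50 * 51) / (54 * 29) = 2550 / 1566
OR = 1.6284

1.6284


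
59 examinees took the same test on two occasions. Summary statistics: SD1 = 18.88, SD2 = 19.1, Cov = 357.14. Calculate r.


r = cov(X,Y) / (SD_X * SD_Y)
r = 357.14 / (18.88 * 19.1)
r = 357.14 / 360.608
r = 0.9904

0.9904


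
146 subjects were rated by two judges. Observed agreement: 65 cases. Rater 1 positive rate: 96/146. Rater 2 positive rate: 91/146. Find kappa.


P_o = 65/146 = 0.445205
P_e = (96*91 + 50*55) / 21316 = 0.538844
kappa = (P_o - P_e) / (1 - P_e)
kappa = (0.445205 - 0.538844) / (1 - 0.538844)
kappa = -0.2031

-0.2031


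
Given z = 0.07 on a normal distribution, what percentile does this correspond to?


CDF(z) = 0.5 * (1 + erf(z/sqrt(2)))
erf(0.0495) = 0.0558
CDF = 0.5279
Percentile rank = 0.5279 * 100 = 52.79

52.79


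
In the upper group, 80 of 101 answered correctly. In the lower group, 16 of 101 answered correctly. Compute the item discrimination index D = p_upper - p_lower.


p_upper = 80/101 = 0.7921
p_lower = 16/101 = 0.1584
D = 0.7921 - 0.1584 = 0.6337

0.6337


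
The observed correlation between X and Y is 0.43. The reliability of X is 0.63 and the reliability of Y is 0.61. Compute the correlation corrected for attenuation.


r_corrected = rxy / sqrt(rxx * ryy)
= 0.43 / sqrt(0.63 * 0.61)
= 0.43 / sqrt(0.3843)
= 0.43 / 0.619919
r_corrected = 0.6936

0.6936


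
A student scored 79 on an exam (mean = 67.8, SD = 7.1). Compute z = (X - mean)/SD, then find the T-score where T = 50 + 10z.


z = (X - mean) / SD = (79 - 67.8) / 7.1
z = 11.2 / 7.1
z = 1.5775
T-score = T = 50 + 10z
Carry z at full precision (z = 11.2 / 7.1) into the conversion:
T-score = 50 + 10 * (11.2 / 7.1) = 50 + 112 / 7.1
T-score = 50 + 15.7746
T-score = 65.7746

65.7746


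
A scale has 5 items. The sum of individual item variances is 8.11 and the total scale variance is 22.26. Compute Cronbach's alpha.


alpha = (k/(k-1)) * (1 - sum(si^2)/s_total^2)
= (5/4) * (1 - 8.11/22.26)
alpha = 0.7946

0.7946


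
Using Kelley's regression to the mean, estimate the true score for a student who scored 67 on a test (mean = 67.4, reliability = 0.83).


T_est = rxx * X + (1 - rxx) * mean
T_est = 0.83 * 67 + 0.17 * 67.4
T_est = 55.61 + 11.458
T_est = 67.068

67.068


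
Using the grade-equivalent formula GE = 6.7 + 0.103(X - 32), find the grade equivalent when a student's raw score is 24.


raw - median = 24 - 32 = -8
slope * diff = 0.103 * -8 = -0.824
GE = 6.7 + -0.824
GE = 5.876

5.876


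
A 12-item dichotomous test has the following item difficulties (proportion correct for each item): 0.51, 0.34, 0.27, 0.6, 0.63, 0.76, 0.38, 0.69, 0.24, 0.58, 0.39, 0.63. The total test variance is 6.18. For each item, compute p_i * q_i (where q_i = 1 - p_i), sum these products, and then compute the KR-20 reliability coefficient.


For each item, compute p_i * q_i:
  Item 1: 0.51 * 0.49 = 0.2499
  Item 2: 0.34 * 0.66 = 0.2244
  Item 3: 0.27 * 0.73 = 0.1971
  Item 4: 0.6 * 0.4 = 0.24
  Item 5: 0.63 * 0.37 = 0.2331
  Item 6: 0.76 * 0.24 = 0.1824
  Item 7: 0.38 * 0.62 = 0.2356
  Item 8: 0.69 * 0.31 = 0.2139
  Item 9: 0.24 * 0.76 = 0.1824
  Item 10: 0.58 * 0.42 = 0.2436
  Item 11: 0.39 * 0.61 = 0.2379
  Item 12: 0.63 * 0.37 = 0.2331
Sum(p_i * q_i) = 0.2499 + 0.2244 + 0.1971 + 0.24 + 0.2331 + 0.1824 + 0.2356 + 0.2139 + 0.1824 + 0.2436 + 0.2379 + 0.2331 = 2.6734
KR-20 = (k/(k-1)) * (1 - Sum(p_i*q_i) / Var_total)
= (12/11) * (1 - 2.6734/6.18)
= 1.0909 * 0.5674
KR-20 = 0.619

0.619


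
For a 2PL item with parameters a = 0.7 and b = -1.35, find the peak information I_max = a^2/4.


For 2PL, max info at theta = b = -1.35
I_max = a^2 / 4 = 0.7^2 / 4
= 0.49 / 4
I_max = 0.1225

0.1225


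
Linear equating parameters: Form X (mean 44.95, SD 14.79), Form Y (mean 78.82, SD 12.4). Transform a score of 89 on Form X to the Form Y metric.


slope = SD_Y / SD_X = 12.4 / 14.79 ~ 0.8384
intercept = mean_Y - slope * mean_X = 78.82 - (12.4 / 14.79) * 44.95 ~ 41.1337
Y = slope * X + intercept. To avoid rounding drift from the rounded slope/intercept, evaluate the equivalent form Y = mean_Y + SD_Y * (X - mean_X) / SD_X at full precision:
Y = 78.82 + 12.4 * (89 - 44.95) / 14.79
Y = 78.82 + 12.4 * 44.05 / 14.79
Y = 78.82 + 546.22 / 14.79
Y = 78.82 + 36.9317
Y = 115.7517

115.7517


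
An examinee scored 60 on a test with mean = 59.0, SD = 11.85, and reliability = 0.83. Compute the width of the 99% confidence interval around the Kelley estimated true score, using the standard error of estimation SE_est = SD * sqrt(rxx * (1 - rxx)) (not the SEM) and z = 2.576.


True score estimate = 0.83*60 + 0.17*59.0 = 59.83
SE_est = SD * sqrt(rxx * (1 - rxx)) = 11.85 * sqrt(0.83 * 0.17) = 11.85 * sqrt(0.1411) = 4.451249
CI = T_est +/- z * SE_est, so width = 2 * z * SE_est = 2 * 2.576 * 4.451249
Width = 22.9328

22.9328


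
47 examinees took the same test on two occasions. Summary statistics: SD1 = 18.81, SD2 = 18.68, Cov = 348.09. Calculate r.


r = cov(X,Y) / (SD_X * SD_Y)
r = 348.09 / (18.81 * 18.68)
r = 348.09 / 351.3708
r = 0.9907

0.9907


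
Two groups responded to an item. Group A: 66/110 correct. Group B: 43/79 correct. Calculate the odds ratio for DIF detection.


Odds_A = 66/44 = 1.5
Odds_B = 43/36 = 1.1944
OR = Odds_A / Odds_B = 1.5 / 1.1944
Exactly, OR = (66 * 36) / (44 * 43) = 2376 / 1892
OR = 1.2558

1.2558


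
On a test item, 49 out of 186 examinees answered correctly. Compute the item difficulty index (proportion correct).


Item difficulty p = number correct / total examinees
p = 49 / 186
p = 0.2634

0.2634


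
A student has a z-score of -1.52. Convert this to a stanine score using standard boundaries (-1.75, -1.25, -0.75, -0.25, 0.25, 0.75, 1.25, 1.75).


Stanine boundaries: [-1.75, -1.25, -0.75, -0.25, 0.25, 0.75, 1.25, 1.75]
z = -1.52
Check each boundary:
  z >= -1.75 -> could be stanine 2
  z < -1.25
  z < -0.75
  z < -0.25
  z < 0.25
  z < 0.75
  z < 1.25
  z < 1.75
Highest qualifying boundary gives stanine = 2

2


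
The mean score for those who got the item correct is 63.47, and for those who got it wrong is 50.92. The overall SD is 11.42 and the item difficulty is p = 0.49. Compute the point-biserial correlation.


q = 1 - p = 0.51
rpb = ((M1 - M0) / SD) * sqrt(p * q)
rpb = ((63.47 - 50.92) / 11.42) * sqrt(0.49 * 0.51)
rpb = 0.5494

0.5494


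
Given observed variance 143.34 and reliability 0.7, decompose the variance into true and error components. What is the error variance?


var_true = rxx * var_obs = 0.7 * 143.34 = 100.338
var_error = var_obs - var_true
var_error = 143.34 - 100.338
var_error = 43.002

43.002


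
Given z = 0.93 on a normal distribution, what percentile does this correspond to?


CDF(z) = 0.5 * (1 + erf(z/sqrt(2)))
erf(0.6576) = 0.6476
CDF = 0.8238
Percentile rank = 0.8238 * 100 = 82.38

82.38


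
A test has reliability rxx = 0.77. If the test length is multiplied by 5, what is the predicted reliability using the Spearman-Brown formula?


r_new = (n * rxx) / (1 + (n-1) * rxx)
r_new = (5 * 0.77) / (1 + 4 * 0.77)
r_new = 3.85 / 4.08
r_new = 0.9436

0.9436


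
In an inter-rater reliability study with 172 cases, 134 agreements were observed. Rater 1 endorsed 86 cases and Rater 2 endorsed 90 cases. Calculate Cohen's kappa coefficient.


P_o = 134/172 = 0.77907
P_e = (86*90 + 86*82) / 29584 = 0.5
kappa = (P_o - P_e) / (1 - P_e)
kappa = (0.77907 - 0.5) / (1 - 0.5)
kappa = 0.5581

0.5581


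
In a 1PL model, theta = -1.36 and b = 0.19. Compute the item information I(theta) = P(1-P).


P = 1/(1+exp(-(-1.36-0.19))) = 0.1751
I = P*(1-P) = 0.1751 * 0.8249
I = 0.1444

0.1444


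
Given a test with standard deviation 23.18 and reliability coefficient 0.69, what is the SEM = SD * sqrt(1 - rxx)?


SEM = SD * sqrt(1 - rxx)
SEM = 23.18 * sqrt(1 - 0.69)
SEM = 23.18 * sqrt(0.31) = 23.18 * 0.556776
SEM = 12.9061

12.9061


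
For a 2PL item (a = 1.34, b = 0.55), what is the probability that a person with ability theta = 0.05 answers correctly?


a*(theta - b) = 1.34 * (0.05 - 0.55) = -0.67
exp(--0.67) = 1.9542
P = 1 / (1 + 1.9542)
P = 0.3385

0.3385


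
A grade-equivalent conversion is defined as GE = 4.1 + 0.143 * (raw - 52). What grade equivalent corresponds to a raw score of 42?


raw - median = 42 - 52 = -10
slope * diff = 0.143 * -10 = -1.43
GE = 4.1 + -1.43
GE = 2.67

2.67


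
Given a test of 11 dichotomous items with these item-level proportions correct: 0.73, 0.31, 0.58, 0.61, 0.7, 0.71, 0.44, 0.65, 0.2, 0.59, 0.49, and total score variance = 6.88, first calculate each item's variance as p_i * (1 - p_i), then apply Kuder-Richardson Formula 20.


For each item, compute p_i * q_i:
  Item 1: 0.73 * 0.27 = 0.1971
  Item 2: 0.31 * 0.69 = 0.2139
  Item 3: 0.58 * 0.42 = 0.2436
  Item 4: 0.61 * 0.39 = 0.2379
  Item 5: 0.7 * 0.3 = 0.21
  Item 6: 0.71 * 0.29 = 0.2059
  Item 7: 0.44 * 0.56 = 0.2464
  Item 8: 0.65 * 0.35 = 0.2275
  Item 9: 0.2 * 0.8 = 0.16
  Item 10: 0.59 * 0.41 = 0.2419
  Item 11: 0.49 * 0.51 = 0.2499
Sum(p_i * q_i) = 0.1971 + 0.2139 + 0.2436 + 0.2379 + 0.21 + 0.2059 + 0.2464 + 0.2275 + 0.16 + 0.2419 + 0.2499 = 2.4341
KR-20 = (k/(k-1)) * (1 - Sum(p_i*q_i) / Var_total)
= (11/10) * (1 - 2.4341/6.88)
= 1.1 * 0.6462
KR-20 = 0.7108

0.7108


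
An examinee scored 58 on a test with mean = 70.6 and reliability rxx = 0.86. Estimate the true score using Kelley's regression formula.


T_est = rxx * X + (1 - rxx) * mean
T_est = 0.86 * 58 + 0.14 * 70.6
T_est = 49.88 + 9.884
T_est = 59.764

59.764


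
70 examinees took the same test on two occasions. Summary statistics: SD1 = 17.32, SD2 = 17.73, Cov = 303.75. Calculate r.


r = cov(X,Y) / (SD_X * SD_Y)
r = 303.75 / (17.32 * 17.73)
r = 303.75 / 307.0836
r = 0.9891

0.9891


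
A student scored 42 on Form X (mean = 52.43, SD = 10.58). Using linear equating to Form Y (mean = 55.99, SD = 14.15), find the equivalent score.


slope = SD_Y / SD_X = 14.15 / 10.58 ~ 1.3374
intercept = mean_Y - slope * mean_X = 55.99 - (14.15 / 10.58) * 52.43 ~ -14.1314
Y = slope * X + intercept. To avoid rounding drift from the rounded slope/intercept, evaluate the equivalent form Y = mean_Y + SD_Y * (X - mean_X) / SD_X at full precision:
Y = 55.99 + 14.15 * (42 - 52.43) / 10.58
Y = 55.99 - 14.15 * 10.43 / 10.58
Y = 55.99 - 147.5845 / 10.58
Y = 55.99 - 13.9494
Y = 42.0406

42.0406


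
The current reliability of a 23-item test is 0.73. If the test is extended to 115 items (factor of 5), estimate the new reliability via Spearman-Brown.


r_new = (n * rxx) / (1 + (n-1) * rxx)
r_new = (5 * 0.73) / (1 + 4 * 0.73)
r_new = 3.65 / 3.92
r_new = 0.9311

0.9311


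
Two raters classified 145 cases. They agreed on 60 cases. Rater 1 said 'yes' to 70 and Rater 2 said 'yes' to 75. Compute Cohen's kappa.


P_o = 60/145 = 0.413793
P_e = (70*75 + 75*70) / 21025 = 0.499405
kappa = (P_o - P_e) / (1 - P_e)
kappa = (0.413793 - 0.499405) / (1 - 0.499405)
kappa = -0.171

-0.171


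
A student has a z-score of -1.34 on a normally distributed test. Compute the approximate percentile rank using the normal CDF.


CDF(z) = 0.5 * (1 + erf(z/sqrt(2)))
erf(-0.9475) = -0.8198
CDF = 0.0901
Percentile rank = 0.0901 * 100 = 9.01

9.01


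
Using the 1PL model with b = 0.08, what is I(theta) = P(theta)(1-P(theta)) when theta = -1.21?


P = 1/(1+exp(-(-1.21-0.08))) = 0.2159
I = P*(1-P) = 0.2159 * 0.7841
I = 0.1693

0.1693


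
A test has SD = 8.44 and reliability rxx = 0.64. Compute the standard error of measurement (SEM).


SEM = SD * sqrt(1 - rxx)
SEM = 8.44 * sqrt(1 - 0.64)
SEM = 8.44 * sqrt(0.36) = 8.44 * 0.6
SEM = 5.064

5.064


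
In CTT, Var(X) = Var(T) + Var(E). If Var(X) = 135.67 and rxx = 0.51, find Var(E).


var_true = rxx * var_obs = 0.51 * 135.67 = 69.1917
var_error = var_obs - var_true
var_error = 135.67 - 69.1917
var_error = 66.4783

66.4783


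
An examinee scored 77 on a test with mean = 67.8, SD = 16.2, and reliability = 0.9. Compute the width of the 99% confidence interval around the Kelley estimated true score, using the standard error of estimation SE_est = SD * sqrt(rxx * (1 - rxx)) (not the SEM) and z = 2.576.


True score estimate = 0.9*77 + 0.1*67.8 = 76.08
SE_est = SD * sqrt(rxx * (1 - rxx)) = 16.2 * sqrt(0.9 * 0.1) = 16.2 * sqrt(0.09) = 4.86
CI = T_est +/- z * SE_est, so width = 2 * z * SE_est = 2 * 2.576 * 4.86
Width = 25.0387

25.0387


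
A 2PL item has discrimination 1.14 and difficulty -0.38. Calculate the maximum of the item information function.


For 2PL, max info at theta = b = -0.38
I_max = a^2 / 4 = 1.14^2 / 4
= 1.2996 / 4
I_max = 0.3249

0.3249


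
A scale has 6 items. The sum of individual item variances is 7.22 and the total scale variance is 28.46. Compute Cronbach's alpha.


alpha = (k/(k-1)) * (1 - sum(si^2)/s_total^2)
= (6/5) * (1 - 7.22/28.46)
alpha = 0.8956

0.8956


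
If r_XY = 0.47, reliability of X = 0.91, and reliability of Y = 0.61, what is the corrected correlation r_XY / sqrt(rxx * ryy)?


r_corrected = rxy / sqrt(rxx * ryy)
= 0.47 / sqrt(0.91 * 0.61)
= 0.47 / sqrt(0.5551)
= 0.47 / 0.74505
r_corrected = 0.6308

0.6308


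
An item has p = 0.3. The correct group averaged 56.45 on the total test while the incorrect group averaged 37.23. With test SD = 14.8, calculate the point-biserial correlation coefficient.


q = 1 - p = 0.7
rpb = ((M1 - M0) / SD) * sqrt(p * q)
rpb = ((56.45 - 37.23) / 14.8) * sqrt(0.3 * 0.7)
rpb = 0.5951

0.5951


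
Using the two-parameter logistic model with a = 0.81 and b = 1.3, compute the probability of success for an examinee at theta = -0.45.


a*(theta - b) = 0.81 * (-0.45 - 1.3) = -1.4175
exp(--1.4175) = 4.1268
P = 1 / (1 + 4.1268)
P = 0.1951

0.1951


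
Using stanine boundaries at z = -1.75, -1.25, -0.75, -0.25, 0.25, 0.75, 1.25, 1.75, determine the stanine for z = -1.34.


Stanine boundaries: [-1.75, -1.25, -0.75, -0.25, 0.25, 0.75, 1.25, 1.75]
z = -1.34
Check each boundary:
  z >= -1.75 -> could be stanine 2
  z < -1.25
  z < -0.75
  z < -0.25
  z < 0.25
  z < 0.75
  z < 1.25
  z < 1.75
Highest qualifying boundary gives stanine = 2

2


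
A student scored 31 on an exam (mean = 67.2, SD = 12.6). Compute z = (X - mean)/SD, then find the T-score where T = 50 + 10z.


z = (X - mean) / SD = (31 - 67.2) / 12.6
z = -36.2 / 12.6
z = -2.873
T-score = T = 50 + 10z
Carry z at full precision (z = -36.2 / 12.6) into the conversion:
T-score = 50 + 10 * (-36.2 / 12.6) = 50 + -362 / 12.6
T-score = 50 + -28.7302
T-score = 21.2698

21.2698


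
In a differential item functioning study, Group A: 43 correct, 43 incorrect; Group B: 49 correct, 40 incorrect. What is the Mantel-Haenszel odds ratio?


Odds_A = 43/43 = 1.0
Odds_B = 49/40 = 1.225
OR = Odds_A / Odds_B = 1.0 / 1.225
Exactly, OR = (43 * 40) / (43 * 49) = 1720 / 2107
OR = 0.8163

0.8163


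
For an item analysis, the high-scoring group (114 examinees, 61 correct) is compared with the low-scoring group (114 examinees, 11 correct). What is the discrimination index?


p_upper = 61/114 = 0.5351
p_lower = 11/114 = 0.0965
D = 0.5351 - 0.0965 = 0.4386

0.4386


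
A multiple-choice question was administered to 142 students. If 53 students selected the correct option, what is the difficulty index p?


Item difficulty p = number correct / total examinees
p = 53 / 142
p = 0.3732

0.3732


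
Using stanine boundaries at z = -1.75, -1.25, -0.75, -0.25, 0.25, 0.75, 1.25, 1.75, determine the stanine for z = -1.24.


Stanine boundaries: [-1.75, -1.25, -0.75, -0.25, 0.25, 0.75, 1.25, 1.75]
z = -1.24
Check each boundary:
  z >= -1.75 -> could be stanine 2
  z >= -1.25 -> could be stanine 3
  z < -0.75
  z < -0.25
  z < 0.25
  z < 0.75
  z < 1.25
  z < 1.75
Highest qualifying boundary gives stanine = 3

3


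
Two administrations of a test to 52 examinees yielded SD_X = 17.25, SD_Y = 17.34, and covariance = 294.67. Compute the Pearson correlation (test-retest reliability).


r = cov(X,Y) / (SD_X * SD_Y)
r = 294.67 / (17.25 * 17.34)
r = 294.67 / 299.115
r = 0.9851

0.9851


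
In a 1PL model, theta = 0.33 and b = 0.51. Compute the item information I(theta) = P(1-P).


P = 1/(1+exp(-(0.33-0.51))) = 0.4551
I = P*(1-P) = 0.4551 * 0.5449
I = 0.248

0.248


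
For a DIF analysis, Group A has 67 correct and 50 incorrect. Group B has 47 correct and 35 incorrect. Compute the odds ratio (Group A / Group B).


Odds_A = 67/50 = 1.34
Odds_B = 47/35 = 1.3429
OR = Odds_A / Odds_B = 1.34 / 1.3429
Exactly, OR = (67 * 35) / (50 * 47) = 2345 / 2350
OR = 0.9979

0.9979


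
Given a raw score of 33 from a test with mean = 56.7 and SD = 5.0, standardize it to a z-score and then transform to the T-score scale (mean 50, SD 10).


z = (X - mean) / SD = (33 - 56.7) / 5.0
z = -23.7 / 5.0
z = -4.74
T-score = T = 50 + 10z
Carry z at full precision (z = -23.7 / 5.0) into the conversion:
T-score = 50 + 10 * (-23.7 / 5.0) = 50 + -237 / 5.0
T-score = 50 + -47.4
T-score = 2.6

2.6


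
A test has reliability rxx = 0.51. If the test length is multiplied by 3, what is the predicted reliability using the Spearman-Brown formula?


r_new = (n * rxx) / (1 + (n-1) * rxx)
r_new = (3 * 0.51) / (1 + 2 * 0.51)
r_new = 1.53 / 2.02
r_new = 0.7574

0.7574


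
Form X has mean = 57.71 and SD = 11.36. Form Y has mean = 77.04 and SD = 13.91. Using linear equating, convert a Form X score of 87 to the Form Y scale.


slope = SD_Y / SD_X = 13.91 / 11.36 ~ 1.2245
intercept = mean_Y - slope * mean_X = 77.04 - (13.91 / 11.36) * 57.71 ~ 6.3757
Y = slope * X + intercept. To avoid rounding drift from the rounded slope/intercept, evaluate the equivalent form Y = mean_Y + SD_Y * (X - mean_X) / SD_X at full precision:
Y = 77.04 + 13.91 * (87 - 57.71) / 11.36
Y = 77.04 + 13.91 * 29.29 / 11.36
Y = 77.04 + 407.4239 / 11.36
Y = 77.04 + 35.8648
Y = 112.9048

112.9048


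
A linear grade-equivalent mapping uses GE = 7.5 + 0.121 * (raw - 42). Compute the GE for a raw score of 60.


raw - median = 60 - 42 = 18
slope * diff = 0.121 * 18 = 2.178
GE = 7.5 + 2.178
GE = 9.678

9.678


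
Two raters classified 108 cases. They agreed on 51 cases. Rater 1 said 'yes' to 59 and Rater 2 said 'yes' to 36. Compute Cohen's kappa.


P_o = 51/108 = 0.472222
P_e = (59*36 + 49*72) / 11664 = 0.484568
kappa = (P_o - P_e) / (1 - P_e)
kappa = (0.472222 - 0.484568) / (1 - 0.484568)
kappa = -0.024

-0.024


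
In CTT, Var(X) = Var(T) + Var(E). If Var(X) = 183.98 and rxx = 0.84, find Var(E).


var_true = rxx * var_obs = 0.84 * 183.98 = 154.5432
var_error = var_obs - var_true
var_error = 183.98 - 154.5432
var_error = 29.4368

29.4368


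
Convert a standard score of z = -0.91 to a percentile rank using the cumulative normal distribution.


CDF(z) = 0.5 * (1 + erf(z/sqrt(2)))
erf(-0.6435) = -0.6372
CDF = 0.1814
Percentile rank = 0.1814 * 100 = 18.14

18.14


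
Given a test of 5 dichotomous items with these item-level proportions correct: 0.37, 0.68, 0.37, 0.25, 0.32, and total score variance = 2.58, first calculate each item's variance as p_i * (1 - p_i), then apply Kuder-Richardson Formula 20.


For each item, compute p_i * q_i:
  Item 1: 0.37 * 0.63 = 0.2331
  Item 2: 0.68 * 0.32 = 0.2176
  Item 3: 0.37 * 0.63 = 0.2331
  Item 4: 0.25 * 0.75 = 0.1875
  Item 5: 0.32 * 0.68 = 0.2176
Sum(p_i * q_i) = 0.2331 + 0.2176 + 0.2331 + 0.1875 + 0.2176 = 1.0889
KR-20 = (k/(k-1)) * (1 - Sum(p_i*q_i) / Var_total)
= (5/4) * (1 - 1.0889/2.58)
= 1.25 * 0.5779
KR-20 = 0.7224

0.7224


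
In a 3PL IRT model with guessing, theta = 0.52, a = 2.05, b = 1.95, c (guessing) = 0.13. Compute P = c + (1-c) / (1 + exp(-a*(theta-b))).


logit = 2.05*(0.52 - 1.95) = -2.9315
P* = 1/(1 + exp(--2.9315)) = 0.0506
P = 0.13 + (1 - 0.13) * 0.0506
P = 0.174

0.174


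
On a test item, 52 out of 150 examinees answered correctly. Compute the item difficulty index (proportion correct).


Item difficulty p = number correct / total examinees
p = 52 / 150
p = 0.3467

0.3467


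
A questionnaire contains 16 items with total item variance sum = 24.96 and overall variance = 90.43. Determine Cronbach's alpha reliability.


alpha = (k/(k-1)) * (1 - sum(si^2)/s_total^2)
= (16/15) * (1 - 24.96/90.43)
alpha = 0.7723

0.7723


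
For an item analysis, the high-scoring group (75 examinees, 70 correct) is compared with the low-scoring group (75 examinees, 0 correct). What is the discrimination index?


p_upper = 70/75 = 0.9333
p_lower = 0/75 = 0.0
D = 0.9333 - 0.0 = 0.9333

0.9333


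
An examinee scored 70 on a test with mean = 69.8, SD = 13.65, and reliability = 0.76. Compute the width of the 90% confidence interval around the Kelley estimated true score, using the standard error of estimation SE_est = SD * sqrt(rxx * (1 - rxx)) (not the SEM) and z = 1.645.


True score estimate = 0.76*70 + 0.24*69.8 = 69.952
SE_est = SD * sqrt(rxx * (1 - rxx)) = 13.65 * sqrt(0.76 * 0.24) = 13.65 * sqrt(0.1824) = 5.829685
CI = T_est +/- z * SE_est, so width = 2 * z * SE_est = 2 * 1.645 * 5.829685
Width = 19.1797

19.1797


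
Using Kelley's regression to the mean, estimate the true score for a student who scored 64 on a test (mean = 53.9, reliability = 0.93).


T_est = rxx * X + (1 - rxx) * mean
T_est = 0.93 * 64 + 0.07 * 53.9
T_est = 59.52 + 3.773
T_est = 63.293

63.293


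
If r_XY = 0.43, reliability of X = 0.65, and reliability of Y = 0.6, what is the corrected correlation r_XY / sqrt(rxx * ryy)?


r_corrected = rxy / sqrt(rxx * ryy)
= 0.43 / sqrt(0.65 * 0.6)
= 0.43 / sqrt(0.39)
= 0.43 / 0.6245
r_corrected = 0.6886

0.6886


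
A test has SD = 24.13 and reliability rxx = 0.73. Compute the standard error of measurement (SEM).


SEM = SD * sqrt(1 - rxx)
SEM = 24.13 * sqrt(1 - 0.73)
SEM = 24.13 * sqrt(0.27) = 24.13 * 0.519615
SEM = 12.5383

12.5383


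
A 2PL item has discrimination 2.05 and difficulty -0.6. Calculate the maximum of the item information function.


For 2PL, max info at theta = b = -0.6
I_max = a^2 / 4 = 2.05^2 / 4
= 4.2025 / 4
I_max = 1.0506

1.0506


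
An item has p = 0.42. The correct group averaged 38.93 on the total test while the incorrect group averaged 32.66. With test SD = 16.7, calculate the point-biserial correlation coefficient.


q = 1 - p = 0.58
rpb = ((M1 - M0) / SD) * sqrt(p * q)
rpb = ((38.93 - 32.66) / 16.7) * sqrt(0.42 * 0.58)
rpb = 0.1853

0.1853


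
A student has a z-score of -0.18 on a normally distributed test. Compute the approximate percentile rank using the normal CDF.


CDF(z) = 0.5 * (1 + erf(z/sqrt(2)))
erf(-0.1273) = -0.1428
CDF = 0.4286
Percentile rank = 0.4286 * 100 = 42.86

42.86


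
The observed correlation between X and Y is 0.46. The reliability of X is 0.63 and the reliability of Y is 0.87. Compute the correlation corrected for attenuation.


r_corrected = rxy / sqrt(rxx * ryy)
= 0.46 / sqrt(0.63 * 0.87)
= 0.46 / sqrt(0.5481)
= 0.46 / 0.740338
r_corrected = 0.6213

0.6213


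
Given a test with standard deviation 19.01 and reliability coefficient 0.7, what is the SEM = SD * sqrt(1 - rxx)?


SEM = SD * sqrt(1 - rxx)
SEM = 19.01 * sqrt(1 - 0.7)
SEM = 19.01 * sqrt(0.3) = 19.01 * 0.547723
SEM = 10.4122

10.4122


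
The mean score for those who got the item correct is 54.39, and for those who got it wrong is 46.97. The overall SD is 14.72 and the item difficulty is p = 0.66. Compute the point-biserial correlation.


q = 1 - p = 0.34
rpb = ((M1 - M0) / SD) * sqrt(p * q)
rpb = ((54.39 - 46.97) / 14.72) * sqrt(0.66 * 0.34)
rpb = 0.2388

0.2388


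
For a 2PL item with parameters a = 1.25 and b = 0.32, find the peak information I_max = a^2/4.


For 2PL, max info at theta = b = 0.32
I_max = a^2 / 4 = 1.25^2 / 4
= 1.5625 / 4
I_max = 0.3906

0.3906


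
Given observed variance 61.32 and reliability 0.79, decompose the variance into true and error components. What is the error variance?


var_true = rxx * var_obs = 0.79 * 61.32 = 48.4428
var_error = var_obs - var_true
var_error = 61.32 - 48.4428
var_error = 12.8772

12.8772


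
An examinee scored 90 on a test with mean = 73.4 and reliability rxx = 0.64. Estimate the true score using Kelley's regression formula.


T_est = rxx * X + (1 - rxx) * mean
T_est = 0.64 * 90 + 0.36 * 73.4
T_est = 57.6 + 26.424
T_est = 84.024

84.024


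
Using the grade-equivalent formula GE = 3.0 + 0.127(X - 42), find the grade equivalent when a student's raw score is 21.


raw - median = 21 - 42 = -21
slope * diff = 0.127 * -21 = -2.667
GE = 3.0 + -2.667
GE = 0.333

0.333


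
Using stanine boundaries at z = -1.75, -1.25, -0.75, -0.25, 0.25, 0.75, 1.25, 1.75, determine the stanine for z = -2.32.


Stanine boundaries: [-1.75, -1.25, -0.75, -0.25, 0.25, 0.75, 1.25, 1.75]
z = -2.32
Check each boundary:
  z < -1.75
  z < -1.25
  z < -0.75
  z < -0.25
  z < 0.25
  z < 0.75
  z < 1.25
  z < 1.75
Highest qualifying boundary gives stanine = 1

1


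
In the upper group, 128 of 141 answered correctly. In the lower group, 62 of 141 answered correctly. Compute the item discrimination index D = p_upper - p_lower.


p_upper = 128/141 = 0.9078
p_lower = 62/141 = 0.4397
D = 0.9078 - 0.4397 = 0.4681

0.4681


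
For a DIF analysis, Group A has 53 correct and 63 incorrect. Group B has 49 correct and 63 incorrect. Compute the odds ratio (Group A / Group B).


Odds_A = 53/63 = 0.8413
Odds_B = 49/63 = 0.7778
OR = Odds_A / Odds_B = 0.8413 / 0.7778
Exactly, OR = (53 * 63) / (63 * 49) = 3339 / 3087
OR = 1.0816

1.0816


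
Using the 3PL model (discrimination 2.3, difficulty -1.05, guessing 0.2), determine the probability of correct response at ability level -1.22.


logit = 2.3*(-1.22 - -1.05) = -0.391
P* = 1/(1 + exp(--0.391)) = 0.4035
P = 0.2 + (1 - 0.2) * 0.4035
P = 0.5228

0.5228


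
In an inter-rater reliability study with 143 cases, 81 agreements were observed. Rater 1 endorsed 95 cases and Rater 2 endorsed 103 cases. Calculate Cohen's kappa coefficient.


P_o = 81/143 = 0.566434
P_e = (95*103 + 48*40) / 20449 = 0.5724
kappa = (P_o - P_e) / (1 - P_e)
kappa = (0.566434 - 0.5724) / (1 - 0.5724)
kappa = -0.014

-0.014


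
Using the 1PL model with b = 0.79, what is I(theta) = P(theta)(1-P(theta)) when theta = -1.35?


P = 1/(1+exp(-(-1.35-0.79))) = 0.1053
I = P*(1-P) = 0.1053 * 0.8947
I = 0.0942

0.0942


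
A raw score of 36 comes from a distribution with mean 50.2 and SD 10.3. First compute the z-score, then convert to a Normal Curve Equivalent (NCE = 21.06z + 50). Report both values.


z = (X - mean) / SD = (36 - 50.2) / 10.3
z = -14.2 / 10.3
z = -1.3786
NCE = NCE = 21.06z + 50
Carry z at full precision (z = -14.2 / 10.3) into the conversion:
NCE = 21.06 * (-14.2 / 10.3) + 50 = -299.052 / 10.3 + 50
NCE = -29.0342 + 50
NCE = 20.9658

20.9658


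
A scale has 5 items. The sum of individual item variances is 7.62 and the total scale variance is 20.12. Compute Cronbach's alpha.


alpha = (k/(k-1)) * (1 - sum(si^2)/s_total^2)
= (5/4) * (1 - 7.62/20.12)
alpha = 0.7766

0.7766


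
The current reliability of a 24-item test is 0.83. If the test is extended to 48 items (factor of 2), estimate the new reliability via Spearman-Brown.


r_new = (n * rxx) / (1 + (n-1) * rxx)
r_new = (2 * 0.83) / (1 + 1 * 0.83)
r_new = 1.66 / 1.83
r_new = 0.9071

0.9071


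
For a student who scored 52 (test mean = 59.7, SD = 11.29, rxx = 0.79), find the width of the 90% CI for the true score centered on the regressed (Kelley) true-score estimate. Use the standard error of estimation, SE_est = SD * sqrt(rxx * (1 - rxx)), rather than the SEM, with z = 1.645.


True score estimate = 0.79*52 + 0.21*59.7 = 53.617
SE_est = SD * sqrt(rxx * (1 - rxx)) = 11.29 * sqrt(0.79 * 0.21) = 11.29 * sqrt(0.1659) = 4.59851
CI = T_est +/- z * SE_est, so width = 2 * z * SE_est = 2 * 1.645 * 4.59851
Width = 15.1291

15.1291


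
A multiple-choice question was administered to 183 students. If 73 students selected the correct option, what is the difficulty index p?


Item difficulty p = number correct / total examinees
p = 73 / 183
p = 0.3989

0.3989


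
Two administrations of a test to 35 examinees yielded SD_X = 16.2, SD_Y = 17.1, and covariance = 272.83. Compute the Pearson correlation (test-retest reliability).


r = cov(X,Y) / (SD_X * SD_Y)
r = 272.83 / (16.2 * 17.1)
r = 272.83 / 277.02
r = 0.9849

0.9849


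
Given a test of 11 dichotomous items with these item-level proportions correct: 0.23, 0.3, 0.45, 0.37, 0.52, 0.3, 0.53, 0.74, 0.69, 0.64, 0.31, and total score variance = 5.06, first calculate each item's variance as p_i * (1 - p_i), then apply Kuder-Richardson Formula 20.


For each item, compute p_i * q_i:
  Item 1: 0.23 * 0.77 = 0.1771
  Item 2: 0.3 * 0.7 = 0.21
  Item 3: 0.45 * 0.55 = 0.2475
  Item 4: 0.37 * 0.63 = 0.2331
  Item 5: 0.52 * 0.48 = 0.2496
  Item 6: 0.3 * 0.7 = 0.21
  Item 7: 0.53 * 0.47 = 0.2491
  Item 8: 0.74 * 0.26 = 0.1924
  Item 9: 0.69 * 0.31 = 0.2139
  Item 10: 0.64 * 0.36 = 0.2304
  Item 11: 0.31 * 0.69 = 0.2139
Sum(p_i * q_i) = 0.1771 + 0.21 + 0.2475 + 0.2331 + 0.2496 + 0.21 + 0.2491 + 0.1924 + 0.2139 + 0.2304 + 0.2139 = 2.427
KR-20 = (k/(k-1)) * (1 - Sum(p_i*q_i) / Var_total)
= (11/10) * (1 - 2.427/5.06)
= 1.1 * 0.5204
KR-20 = 0.5724

0.5724


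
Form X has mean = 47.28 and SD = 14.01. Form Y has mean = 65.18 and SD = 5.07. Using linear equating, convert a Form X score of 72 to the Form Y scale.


slope = SD_Y / SD_X = 5.07 / 14.01 ~ 0.3619
intercept = mean_Y - slope * mean_X = 65.18 - (5.07 / 14.01) * 47.28 ~ 48.0701
Y = slope * X + intercept. To avoid rounding drift from the rounded slope/intercept, evaluate the equivalent form Y = mean_Y + SD_Y * (X - mean_X) / SD_X at full precision:
Y = 65.18 + 5.07 * (72 - 47.28) / 14.01
Y = 65.18 + 5.07 * 24.72 / 14.01
Y = 65.18 + 125.3304 / 14.01
Y = 65.18 + 8.9458
Y = 74.1258

74.1258
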